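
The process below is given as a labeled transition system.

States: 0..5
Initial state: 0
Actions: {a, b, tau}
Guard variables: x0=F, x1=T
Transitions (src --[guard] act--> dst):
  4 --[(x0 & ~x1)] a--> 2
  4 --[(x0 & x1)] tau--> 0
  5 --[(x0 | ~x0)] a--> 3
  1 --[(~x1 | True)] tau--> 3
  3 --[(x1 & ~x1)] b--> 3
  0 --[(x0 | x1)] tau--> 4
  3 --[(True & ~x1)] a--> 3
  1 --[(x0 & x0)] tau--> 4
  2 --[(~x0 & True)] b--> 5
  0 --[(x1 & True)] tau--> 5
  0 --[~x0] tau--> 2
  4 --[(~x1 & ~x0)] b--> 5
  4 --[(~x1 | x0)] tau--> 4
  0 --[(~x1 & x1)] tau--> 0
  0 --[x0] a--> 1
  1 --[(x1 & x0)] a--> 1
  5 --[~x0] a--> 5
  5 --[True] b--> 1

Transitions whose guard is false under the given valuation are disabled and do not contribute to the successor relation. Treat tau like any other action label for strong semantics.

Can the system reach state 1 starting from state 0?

Answer: REACHABLE

Analysis:
8 transition(s) survive guard evaluation.
L0 = {0}
L1 = {2,4,5}  now seen {0,2,4,5}
L2 = {1,3}  now seen {0,1,2,3,4,5}
Reachable = {0,1,2,3,4,5}
witness 1: tau·b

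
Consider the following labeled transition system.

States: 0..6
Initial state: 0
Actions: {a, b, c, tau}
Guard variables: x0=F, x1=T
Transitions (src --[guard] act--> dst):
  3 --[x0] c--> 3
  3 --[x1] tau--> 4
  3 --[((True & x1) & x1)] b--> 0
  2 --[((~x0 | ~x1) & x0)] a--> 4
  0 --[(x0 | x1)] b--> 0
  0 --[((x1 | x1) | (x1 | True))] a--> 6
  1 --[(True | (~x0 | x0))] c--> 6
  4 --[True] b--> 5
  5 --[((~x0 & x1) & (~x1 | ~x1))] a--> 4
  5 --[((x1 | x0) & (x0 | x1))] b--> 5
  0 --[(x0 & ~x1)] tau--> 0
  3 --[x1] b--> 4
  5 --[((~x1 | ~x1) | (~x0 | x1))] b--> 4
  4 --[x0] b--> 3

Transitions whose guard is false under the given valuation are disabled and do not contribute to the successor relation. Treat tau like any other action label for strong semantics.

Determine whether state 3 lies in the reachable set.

9 transition(s) survive guard evaluation.
L0 = {0}
L1 = {6}  total {0,6}
Reach set: {0,6}

Answer: UNREACHABLE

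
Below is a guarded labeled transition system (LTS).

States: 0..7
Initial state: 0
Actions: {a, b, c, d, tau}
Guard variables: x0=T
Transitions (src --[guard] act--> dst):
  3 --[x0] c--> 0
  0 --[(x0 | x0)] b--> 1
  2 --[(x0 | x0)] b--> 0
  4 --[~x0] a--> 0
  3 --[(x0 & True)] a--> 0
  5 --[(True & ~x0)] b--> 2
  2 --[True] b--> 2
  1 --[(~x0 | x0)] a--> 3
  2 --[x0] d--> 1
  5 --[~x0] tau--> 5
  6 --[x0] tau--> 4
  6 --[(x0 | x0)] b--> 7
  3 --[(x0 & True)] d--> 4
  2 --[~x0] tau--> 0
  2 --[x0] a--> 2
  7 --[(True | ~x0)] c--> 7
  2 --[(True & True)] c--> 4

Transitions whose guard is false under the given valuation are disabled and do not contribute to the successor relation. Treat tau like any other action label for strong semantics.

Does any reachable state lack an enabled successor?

Answer: DEADLOCK at state 4

Analysis:
Reach set: {0,1,3,4}
  0: b→1  [1 exit(s)]
  1: a→3  [1 exit(s)]
  3: a→0  c→0  d→4  [3 exit(s)]
  4: ∅  [deadlock]
witness 4: b·a·d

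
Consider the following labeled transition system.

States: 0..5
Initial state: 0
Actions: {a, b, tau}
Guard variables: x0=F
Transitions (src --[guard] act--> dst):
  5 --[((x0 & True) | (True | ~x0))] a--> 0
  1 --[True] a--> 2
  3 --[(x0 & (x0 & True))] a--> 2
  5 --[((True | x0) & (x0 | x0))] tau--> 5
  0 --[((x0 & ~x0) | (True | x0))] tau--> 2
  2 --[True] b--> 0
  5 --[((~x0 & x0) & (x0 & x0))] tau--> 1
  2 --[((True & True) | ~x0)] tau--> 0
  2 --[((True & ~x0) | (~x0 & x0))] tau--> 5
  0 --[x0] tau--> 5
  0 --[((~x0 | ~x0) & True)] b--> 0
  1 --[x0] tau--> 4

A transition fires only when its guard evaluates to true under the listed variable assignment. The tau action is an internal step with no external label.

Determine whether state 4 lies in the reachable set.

Answer: UNREACHABLE

Trace:
7 transition(s) survive guard evaluation.
Layer 0: {0}
Layer 1: {2}  now seen {0,2}
Layer 2: {5}  now seen {0,2,5}
Reachable = {0,2,5}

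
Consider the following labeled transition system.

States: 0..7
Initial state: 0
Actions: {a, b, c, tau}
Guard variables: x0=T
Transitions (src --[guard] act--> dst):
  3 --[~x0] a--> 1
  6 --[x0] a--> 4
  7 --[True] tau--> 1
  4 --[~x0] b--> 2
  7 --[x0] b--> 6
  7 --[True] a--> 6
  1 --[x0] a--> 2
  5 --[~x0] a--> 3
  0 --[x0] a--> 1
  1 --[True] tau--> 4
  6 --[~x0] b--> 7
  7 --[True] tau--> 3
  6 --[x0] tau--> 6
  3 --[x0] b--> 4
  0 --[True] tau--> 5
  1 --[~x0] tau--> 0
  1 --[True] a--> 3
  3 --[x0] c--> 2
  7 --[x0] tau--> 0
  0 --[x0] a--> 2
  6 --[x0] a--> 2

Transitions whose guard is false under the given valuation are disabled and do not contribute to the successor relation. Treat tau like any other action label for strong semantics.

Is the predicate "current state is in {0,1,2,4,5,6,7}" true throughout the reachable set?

Inv-set: {0,1,2,4,5,6,7}
Reachable = {0,1,2,3,4,5}
  0: ✓
  1: ✓
  2: ✓
  3: outside
  4: ✓
  5: ✓
counterexample path to 3: a·a

Answer: INVARIANT VIOLATED at state 3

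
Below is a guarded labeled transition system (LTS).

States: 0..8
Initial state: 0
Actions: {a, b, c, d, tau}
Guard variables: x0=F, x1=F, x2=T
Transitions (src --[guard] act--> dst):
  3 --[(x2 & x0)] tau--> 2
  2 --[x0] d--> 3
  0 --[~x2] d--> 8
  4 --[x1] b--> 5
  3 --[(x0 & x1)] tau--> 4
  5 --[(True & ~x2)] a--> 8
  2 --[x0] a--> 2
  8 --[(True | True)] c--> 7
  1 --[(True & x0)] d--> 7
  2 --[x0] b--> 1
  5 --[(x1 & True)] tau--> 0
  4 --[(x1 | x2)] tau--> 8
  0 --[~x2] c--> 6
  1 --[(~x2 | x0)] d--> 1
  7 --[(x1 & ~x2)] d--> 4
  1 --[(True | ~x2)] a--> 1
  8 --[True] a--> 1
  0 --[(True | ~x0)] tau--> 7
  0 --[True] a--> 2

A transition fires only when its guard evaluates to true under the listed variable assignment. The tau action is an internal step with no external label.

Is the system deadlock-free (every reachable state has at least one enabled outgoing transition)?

Reachable = {0,2,7}
  0: a→2  tau→7  [2 out]
  2: ∅  [deadlock]
  7: ∅  [deadlock]
Path to 2: a

Answer: DEADLOCK at state 2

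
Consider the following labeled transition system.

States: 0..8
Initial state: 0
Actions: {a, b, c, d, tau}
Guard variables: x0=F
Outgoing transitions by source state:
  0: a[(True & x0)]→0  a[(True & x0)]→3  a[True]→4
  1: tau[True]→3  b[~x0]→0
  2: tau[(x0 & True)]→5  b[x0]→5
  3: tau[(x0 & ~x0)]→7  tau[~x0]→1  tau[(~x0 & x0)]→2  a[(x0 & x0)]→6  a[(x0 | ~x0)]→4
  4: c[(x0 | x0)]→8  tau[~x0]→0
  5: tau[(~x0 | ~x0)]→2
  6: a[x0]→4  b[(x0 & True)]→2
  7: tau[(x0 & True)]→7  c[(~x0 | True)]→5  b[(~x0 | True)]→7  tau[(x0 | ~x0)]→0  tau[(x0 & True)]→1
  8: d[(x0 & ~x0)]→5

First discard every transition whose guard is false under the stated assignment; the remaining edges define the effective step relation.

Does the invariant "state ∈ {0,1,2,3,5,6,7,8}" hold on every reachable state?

Answer: INVARIANT VIOLATED at state 4

Working:
Allowed set {0,1,2,3,5,6,7,8}
R = {0,4}
  0: ok
  4: VIOLATES
counterexample path to 4: a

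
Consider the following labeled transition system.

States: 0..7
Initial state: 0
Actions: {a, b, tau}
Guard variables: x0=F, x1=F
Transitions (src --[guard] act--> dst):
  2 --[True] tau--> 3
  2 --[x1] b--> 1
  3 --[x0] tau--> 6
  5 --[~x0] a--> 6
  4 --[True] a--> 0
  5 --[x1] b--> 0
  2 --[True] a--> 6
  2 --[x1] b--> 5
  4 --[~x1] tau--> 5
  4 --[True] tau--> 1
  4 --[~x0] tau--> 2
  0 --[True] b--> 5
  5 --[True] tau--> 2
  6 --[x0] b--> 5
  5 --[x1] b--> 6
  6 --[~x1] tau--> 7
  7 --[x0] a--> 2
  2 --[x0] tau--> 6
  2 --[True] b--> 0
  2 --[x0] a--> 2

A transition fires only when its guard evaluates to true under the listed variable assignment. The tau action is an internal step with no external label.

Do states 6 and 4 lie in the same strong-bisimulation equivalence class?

Refine partition for ~:
  P[0] = {{0,1,2,3,4,5,6,7}}
  P[1] = {{0},{1,3,7},{2},{4,5},{6}}
  P[2] = {{0},{1,3,7},{2},{4},{5},{6}}
Fixed point at round 3; 6 class(es).
class of 6: {6}; class of 4: {4}

Answer: NOT BISIMILAR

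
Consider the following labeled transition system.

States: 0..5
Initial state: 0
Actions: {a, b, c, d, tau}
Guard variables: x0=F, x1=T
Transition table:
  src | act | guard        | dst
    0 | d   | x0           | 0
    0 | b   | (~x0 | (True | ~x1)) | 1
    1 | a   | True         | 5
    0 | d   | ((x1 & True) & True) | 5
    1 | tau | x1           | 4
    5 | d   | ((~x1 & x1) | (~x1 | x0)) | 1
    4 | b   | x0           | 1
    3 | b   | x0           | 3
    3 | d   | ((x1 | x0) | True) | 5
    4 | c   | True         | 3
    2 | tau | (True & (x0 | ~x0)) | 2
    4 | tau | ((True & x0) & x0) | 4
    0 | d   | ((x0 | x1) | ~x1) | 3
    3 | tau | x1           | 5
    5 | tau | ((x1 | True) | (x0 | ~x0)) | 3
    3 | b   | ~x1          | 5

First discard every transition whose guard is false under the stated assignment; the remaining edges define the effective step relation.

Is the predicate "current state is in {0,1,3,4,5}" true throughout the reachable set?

Answer: INVARIANT HOLDS

Working:
Safe = {0,1,3,4,5}
R = {0,1,3,4,5}
  0: ok
  1: ok
  3: ok
  4: ok
  5: ok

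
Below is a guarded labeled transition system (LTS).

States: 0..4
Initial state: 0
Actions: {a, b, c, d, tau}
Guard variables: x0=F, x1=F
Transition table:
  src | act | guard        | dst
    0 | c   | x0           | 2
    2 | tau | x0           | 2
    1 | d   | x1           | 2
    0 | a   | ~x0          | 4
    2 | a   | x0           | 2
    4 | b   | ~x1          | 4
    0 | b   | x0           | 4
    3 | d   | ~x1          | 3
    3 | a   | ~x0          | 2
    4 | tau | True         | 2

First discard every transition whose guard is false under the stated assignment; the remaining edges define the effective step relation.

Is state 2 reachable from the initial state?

Guard filter leaves 5 enabled edge(s).
depth 0: {0}
depth 1: {4}  now seen {0,4}
depth 2: {2}  now seen {0,2,4}
Reach set: {0,2,4}
Path to 2: a·tau

Answer: REACHABLE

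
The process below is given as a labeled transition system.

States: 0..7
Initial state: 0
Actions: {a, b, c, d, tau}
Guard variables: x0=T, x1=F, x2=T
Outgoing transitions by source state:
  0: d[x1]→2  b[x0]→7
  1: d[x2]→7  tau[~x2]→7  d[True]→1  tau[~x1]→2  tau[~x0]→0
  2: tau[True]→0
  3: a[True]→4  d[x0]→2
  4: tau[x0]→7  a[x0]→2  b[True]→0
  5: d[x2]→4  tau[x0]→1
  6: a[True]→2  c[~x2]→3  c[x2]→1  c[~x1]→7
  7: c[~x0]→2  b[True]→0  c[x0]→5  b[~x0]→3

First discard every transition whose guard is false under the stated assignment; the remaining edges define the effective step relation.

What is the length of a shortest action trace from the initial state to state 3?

Answer: UNREACHABLE

Trace:
BFS to 3:
  depth 0: {0}
  depth 1: {7}
  depth 2: {5}
  depth 3: {1,4}
  depth 4: {2}
3 never appears.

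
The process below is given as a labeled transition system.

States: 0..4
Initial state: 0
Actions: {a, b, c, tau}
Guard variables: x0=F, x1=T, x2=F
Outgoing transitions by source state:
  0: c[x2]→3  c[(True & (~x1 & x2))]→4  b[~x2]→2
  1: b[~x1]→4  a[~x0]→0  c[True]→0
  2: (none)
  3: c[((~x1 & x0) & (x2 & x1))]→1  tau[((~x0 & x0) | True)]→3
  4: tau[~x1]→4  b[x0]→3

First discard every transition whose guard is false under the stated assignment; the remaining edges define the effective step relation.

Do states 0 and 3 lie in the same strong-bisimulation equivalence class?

Refine partition for ~:
  π0 = {{0,1,2,3,4}}
  π1 = {{0},{1},{2,4},{3}}
Fixed point at round 2; 4 class(es).
[0]={0}  [3]={3}

Answer: NOT BISIMILAR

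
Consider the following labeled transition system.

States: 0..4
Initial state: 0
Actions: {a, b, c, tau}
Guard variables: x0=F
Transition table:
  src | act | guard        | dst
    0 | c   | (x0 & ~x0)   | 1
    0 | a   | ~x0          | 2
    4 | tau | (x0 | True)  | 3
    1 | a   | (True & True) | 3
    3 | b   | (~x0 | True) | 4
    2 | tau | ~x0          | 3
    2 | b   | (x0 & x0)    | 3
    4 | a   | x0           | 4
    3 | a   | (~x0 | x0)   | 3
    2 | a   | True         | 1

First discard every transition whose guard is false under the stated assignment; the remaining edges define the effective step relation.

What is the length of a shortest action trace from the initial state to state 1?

Answer: 2

Analysis:
Layered search for 1:
  Layer 0: {0}
  Layer 1: {2}
  Layer 2: {1,3}
1 enters at depth 2; path a·a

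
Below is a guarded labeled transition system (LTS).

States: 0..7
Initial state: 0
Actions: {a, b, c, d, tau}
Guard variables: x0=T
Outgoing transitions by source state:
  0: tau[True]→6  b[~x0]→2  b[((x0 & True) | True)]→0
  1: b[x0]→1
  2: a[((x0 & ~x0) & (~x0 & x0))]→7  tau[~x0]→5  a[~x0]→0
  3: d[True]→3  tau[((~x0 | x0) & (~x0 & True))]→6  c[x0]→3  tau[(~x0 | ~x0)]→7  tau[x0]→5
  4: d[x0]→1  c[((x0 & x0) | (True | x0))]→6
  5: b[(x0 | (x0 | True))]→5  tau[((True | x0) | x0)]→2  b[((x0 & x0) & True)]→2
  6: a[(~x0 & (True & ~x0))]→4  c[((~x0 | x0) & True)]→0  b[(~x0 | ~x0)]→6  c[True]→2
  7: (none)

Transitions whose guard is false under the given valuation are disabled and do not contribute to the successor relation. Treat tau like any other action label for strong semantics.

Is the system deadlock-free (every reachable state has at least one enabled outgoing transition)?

R = {0,2,6}
  0: b→0  tau→6  [deg 2]
  2: ∅  [deadlock]
  6: c→0  c→2  [deg 2]
Path to 2: tau·c

Answer: DEADLOCK at state 2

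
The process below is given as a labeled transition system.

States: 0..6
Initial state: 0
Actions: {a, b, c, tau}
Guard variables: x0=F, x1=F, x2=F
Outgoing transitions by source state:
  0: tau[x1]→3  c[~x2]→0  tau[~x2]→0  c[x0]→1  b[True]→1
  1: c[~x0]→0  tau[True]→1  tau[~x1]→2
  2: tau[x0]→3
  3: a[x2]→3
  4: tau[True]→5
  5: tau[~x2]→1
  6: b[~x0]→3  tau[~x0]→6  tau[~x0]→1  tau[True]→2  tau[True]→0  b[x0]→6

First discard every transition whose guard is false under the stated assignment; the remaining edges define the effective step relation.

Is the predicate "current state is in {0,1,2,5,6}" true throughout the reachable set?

Answer: INVARIANT HOLDS

Trace:
Safe = {0,1,2,5,6}
R = {0,1,2}
  0: safe
  1: safe
  2: safe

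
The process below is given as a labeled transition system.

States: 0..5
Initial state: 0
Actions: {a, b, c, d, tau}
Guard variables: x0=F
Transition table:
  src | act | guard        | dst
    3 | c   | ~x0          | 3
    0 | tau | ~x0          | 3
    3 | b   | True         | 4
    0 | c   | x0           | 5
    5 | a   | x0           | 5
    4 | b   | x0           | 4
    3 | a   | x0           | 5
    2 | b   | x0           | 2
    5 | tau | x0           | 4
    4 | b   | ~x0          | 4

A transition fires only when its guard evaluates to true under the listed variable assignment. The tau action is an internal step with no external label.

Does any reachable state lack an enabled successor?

Reachable = {0,3,4}
  0: tau→3  [1 exit(s)]
  3: b→4  c→3  [2 exit(s)]
  4: b→4  [1 exit(s)]

Answer: DEADLOCK-FREE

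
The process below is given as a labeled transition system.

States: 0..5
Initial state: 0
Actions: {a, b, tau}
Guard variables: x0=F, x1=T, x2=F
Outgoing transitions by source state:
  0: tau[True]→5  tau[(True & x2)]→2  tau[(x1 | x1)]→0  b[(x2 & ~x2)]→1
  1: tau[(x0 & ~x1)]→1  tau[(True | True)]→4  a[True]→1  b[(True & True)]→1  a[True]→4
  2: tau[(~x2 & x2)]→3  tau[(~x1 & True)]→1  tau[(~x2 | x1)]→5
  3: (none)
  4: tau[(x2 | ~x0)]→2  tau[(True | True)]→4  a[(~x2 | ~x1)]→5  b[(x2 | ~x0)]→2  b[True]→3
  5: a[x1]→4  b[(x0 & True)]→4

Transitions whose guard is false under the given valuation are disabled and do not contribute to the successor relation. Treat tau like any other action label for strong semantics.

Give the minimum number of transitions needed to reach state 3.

Answer: 3

Working:
Breadth-first toward 3:
  L0 = {0}
  L1 = {5}
  L2 = {4}
  L3 = {2,3}
first hit 3 at d=3 via tau·a·b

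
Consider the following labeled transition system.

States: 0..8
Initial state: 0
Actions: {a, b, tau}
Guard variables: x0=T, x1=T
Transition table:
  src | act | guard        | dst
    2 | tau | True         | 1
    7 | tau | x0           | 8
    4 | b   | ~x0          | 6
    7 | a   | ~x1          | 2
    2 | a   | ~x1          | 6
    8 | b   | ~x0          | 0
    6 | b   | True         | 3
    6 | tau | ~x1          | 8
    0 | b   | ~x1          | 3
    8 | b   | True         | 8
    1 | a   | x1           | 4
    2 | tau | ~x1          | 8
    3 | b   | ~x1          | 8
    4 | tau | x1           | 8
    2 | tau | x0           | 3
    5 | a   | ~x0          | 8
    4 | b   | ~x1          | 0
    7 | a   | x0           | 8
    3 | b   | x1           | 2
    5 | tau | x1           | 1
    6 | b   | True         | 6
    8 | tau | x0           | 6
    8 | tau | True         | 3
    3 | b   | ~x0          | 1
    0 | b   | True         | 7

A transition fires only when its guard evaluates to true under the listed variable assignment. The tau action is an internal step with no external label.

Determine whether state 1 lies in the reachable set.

Answer: REACHABLE

Trace:
14 transition(s) survive guard evaluation.
Layer 0: {0}
Layer 1: {7}  cumulative {0,7}
Layer 2: {8}  cumulative {0,7,8}
Layer 3: {3,6}  cumulative {0,3,6,7,8}
Layer 4: {2}  cumulative {0,2,3,6,7,8}
Layer 5: {1}  cumulative {0,1,2,3,6,7,8}
Layer 6: {4}  cumulative {0,1,2,3,4,6,7,8}
Reachable = {0,1,2,3,4,6,7,8}
trace reaching 1: b·tau·tau·b·tau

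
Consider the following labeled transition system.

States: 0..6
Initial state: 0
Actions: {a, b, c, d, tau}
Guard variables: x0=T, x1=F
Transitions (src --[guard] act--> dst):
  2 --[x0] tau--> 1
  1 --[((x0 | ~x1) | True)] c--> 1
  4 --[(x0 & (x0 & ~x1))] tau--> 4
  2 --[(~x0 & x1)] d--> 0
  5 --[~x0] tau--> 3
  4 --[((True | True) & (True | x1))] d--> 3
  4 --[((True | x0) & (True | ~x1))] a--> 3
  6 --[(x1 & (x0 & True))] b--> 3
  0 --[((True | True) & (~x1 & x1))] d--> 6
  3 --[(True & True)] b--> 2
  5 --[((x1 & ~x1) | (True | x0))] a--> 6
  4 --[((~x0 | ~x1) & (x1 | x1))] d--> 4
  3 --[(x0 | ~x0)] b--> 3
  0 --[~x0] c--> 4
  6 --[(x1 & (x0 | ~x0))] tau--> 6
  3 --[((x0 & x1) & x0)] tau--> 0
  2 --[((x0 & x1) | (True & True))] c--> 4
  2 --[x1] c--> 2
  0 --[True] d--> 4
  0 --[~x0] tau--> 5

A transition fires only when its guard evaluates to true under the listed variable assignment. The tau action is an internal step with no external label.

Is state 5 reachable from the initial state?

Guard filter leaves 10 enabled edge(s).
Layer 0: {0}
Layer 1: {4}  cumulative {0,4}
Layer 2: {3}  cumulative {0,3,4}
Layer 3: {2}  cumulative {0,2,3,4}
Layer 4: {1}  cumulative {0,1,2,3,4}
Reach set: {0,1,2,3,4}

Answer: UNREACHABLE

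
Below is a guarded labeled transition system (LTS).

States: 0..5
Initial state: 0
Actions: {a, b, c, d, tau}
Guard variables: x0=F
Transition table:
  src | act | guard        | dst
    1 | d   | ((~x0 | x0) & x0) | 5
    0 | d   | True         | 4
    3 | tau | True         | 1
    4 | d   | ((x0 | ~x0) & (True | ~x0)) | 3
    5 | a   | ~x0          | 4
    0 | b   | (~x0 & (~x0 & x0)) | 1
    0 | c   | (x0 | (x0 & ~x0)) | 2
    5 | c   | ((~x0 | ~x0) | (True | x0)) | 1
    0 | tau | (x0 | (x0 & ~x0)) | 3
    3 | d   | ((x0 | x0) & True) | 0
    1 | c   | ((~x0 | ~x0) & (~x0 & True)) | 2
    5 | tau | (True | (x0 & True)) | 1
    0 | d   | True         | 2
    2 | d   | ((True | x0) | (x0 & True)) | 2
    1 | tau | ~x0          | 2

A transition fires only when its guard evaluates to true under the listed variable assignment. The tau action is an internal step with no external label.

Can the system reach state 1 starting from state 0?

After dropping false guards: 10 live edges.
Layer 0: {0}
Layer 1: {2,4}  now seen {0,2,4}
Layer 2: {3}  now seen {0,2,3,4}
Layer 3: {1}  now seen {0,1,2,3,4}
Reachable = {0,1,2,3,4}
Path to 1: d·d·tau

Answer: REACHABLE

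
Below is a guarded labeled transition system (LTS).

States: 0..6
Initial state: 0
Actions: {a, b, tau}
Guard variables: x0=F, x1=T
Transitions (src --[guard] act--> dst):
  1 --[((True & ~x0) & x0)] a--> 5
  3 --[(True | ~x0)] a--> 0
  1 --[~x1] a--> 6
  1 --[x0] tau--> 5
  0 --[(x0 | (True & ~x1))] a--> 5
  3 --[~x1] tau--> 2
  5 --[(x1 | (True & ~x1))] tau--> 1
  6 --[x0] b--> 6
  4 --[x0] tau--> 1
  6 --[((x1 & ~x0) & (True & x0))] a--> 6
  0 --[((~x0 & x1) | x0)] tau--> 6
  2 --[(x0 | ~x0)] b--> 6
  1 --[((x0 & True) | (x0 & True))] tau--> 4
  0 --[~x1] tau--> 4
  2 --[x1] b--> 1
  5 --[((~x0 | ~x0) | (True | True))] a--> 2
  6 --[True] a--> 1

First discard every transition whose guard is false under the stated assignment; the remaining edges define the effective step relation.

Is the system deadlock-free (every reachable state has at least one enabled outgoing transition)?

Answer: DEADLOCK at state 1

Trace:
Reach set: {0,1,6}
  0: tau→6  [deg 1]
  1: ∅  [no exit]
  6: a→1  [deg 1]
Path to 1: tau·a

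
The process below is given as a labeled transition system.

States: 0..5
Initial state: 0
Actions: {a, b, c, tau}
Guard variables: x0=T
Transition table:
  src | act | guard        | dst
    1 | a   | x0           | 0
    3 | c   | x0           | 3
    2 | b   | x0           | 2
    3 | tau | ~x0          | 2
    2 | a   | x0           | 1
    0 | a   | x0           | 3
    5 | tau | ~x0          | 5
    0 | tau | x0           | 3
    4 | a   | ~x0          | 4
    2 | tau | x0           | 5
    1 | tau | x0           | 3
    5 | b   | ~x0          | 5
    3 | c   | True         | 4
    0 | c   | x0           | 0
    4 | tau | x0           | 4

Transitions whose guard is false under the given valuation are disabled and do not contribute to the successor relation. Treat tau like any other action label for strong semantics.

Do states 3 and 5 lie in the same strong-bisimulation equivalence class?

Answer: NOT BISIMILAR

Trace:
Refine partition for ~:
  round 0: {{0,1,2,3,4,5}}
  round 1: {{0},{1},{2},{3},{4},{5}}
Fixed point at round 2; 6 class(es).
3∈{3}, 5∈{5}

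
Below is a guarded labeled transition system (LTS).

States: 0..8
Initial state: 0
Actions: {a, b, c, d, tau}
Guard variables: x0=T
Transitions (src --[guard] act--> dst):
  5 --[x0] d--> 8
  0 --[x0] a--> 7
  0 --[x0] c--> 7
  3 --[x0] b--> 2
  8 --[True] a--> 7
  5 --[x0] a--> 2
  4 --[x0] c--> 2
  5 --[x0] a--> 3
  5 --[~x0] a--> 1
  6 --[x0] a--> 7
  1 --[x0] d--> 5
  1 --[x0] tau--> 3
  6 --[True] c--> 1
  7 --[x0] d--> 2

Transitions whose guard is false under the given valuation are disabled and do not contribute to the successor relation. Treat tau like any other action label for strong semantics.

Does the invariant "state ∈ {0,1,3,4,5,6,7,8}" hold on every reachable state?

Inv-set: {0,1,3,4,5,6,7,8}
Reachable = {0,2,7}
  0: ✓
  2: outside
  7: ✓
witness against invariant: a·d → 2

Answer: INVARIANT VIOLATED at state 2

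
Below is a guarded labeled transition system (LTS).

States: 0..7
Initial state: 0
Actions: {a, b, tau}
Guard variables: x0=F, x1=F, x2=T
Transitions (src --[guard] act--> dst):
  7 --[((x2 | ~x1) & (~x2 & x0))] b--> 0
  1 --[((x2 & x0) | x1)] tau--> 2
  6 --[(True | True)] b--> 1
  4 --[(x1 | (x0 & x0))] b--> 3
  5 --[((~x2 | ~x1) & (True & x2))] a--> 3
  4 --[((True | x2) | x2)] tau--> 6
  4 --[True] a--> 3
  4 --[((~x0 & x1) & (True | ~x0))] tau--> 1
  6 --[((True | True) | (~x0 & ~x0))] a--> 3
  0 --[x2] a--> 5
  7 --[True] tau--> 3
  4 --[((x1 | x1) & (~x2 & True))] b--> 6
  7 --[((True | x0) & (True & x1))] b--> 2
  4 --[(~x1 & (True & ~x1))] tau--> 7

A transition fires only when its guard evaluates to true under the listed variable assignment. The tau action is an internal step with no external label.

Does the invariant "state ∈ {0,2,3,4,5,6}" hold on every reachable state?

Safe = {0,2,3,4,5,6}
Reach set: {0,3,5}
  0: ✓
  3: ✓
  5: ✓

Answer: INVARIANT HOLDS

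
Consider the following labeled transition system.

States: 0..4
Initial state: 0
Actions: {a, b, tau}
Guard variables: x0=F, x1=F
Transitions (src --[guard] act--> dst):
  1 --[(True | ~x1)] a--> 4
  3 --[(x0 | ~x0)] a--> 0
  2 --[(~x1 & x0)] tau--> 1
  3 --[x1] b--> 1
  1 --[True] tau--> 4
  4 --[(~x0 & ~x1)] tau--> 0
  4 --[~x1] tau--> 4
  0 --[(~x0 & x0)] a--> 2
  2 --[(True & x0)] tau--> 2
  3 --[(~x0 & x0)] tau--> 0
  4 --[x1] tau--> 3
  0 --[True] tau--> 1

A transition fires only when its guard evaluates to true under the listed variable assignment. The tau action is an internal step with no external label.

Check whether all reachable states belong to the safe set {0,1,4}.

Answer: INVARIANT HOLDS

Working:
Inv-set: {0,1,4}
R = {0,1,4}
  0: safe
  1: safe
  4: safe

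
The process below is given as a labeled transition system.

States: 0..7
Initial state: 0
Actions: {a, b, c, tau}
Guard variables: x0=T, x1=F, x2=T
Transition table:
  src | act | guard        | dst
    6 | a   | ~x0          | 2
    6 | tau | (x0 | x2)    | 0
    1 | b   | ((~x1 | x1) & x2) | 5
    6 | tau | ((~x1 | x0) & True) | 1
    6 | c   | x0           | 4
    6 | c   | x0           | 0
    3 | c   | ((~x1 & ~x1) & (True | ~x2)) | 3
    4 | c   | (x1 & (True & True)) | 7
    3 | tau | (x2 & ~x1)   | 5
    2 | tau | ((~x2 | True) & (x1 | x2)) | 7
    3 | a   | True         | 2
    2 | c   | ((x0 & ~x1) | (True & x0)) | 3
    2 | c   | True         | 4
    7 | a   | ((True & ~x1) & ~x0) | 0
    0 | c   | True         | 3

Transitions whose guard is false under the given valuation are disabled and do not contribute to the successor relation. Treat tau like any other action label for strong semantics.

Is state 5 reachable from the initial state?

Answer: REACHABLE

Working:
12 transition(s) survive guard evaluation.
depth 0: {0}
depth 1: {3}  now seen {0,3}
depth 2: {2,5}  now seen {0,2,3,5}
depth 3: {4,7}  now seen {0,2,3,4,5,7}
R = {0,2,3,4,5,7}
witness 5: c·tau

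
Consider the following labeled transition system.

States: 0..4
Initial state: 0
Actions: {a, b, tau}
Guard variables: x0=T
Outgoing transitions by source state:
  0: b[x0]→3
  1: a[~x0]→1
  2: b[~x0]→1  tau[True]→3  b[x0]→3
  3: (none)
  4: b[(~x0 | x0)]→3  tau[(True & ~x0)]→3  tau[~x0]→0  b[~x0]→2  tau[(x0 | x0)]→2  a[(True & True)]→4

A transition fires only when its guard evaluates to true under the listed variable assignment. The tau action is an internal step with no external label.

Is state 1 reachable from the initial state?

6 transition(s) survive guard evaluation.
Layer 0: {0}
Layer 1: {3}  total {0,3}
R = {0,3}

Answer: UNREACHABLE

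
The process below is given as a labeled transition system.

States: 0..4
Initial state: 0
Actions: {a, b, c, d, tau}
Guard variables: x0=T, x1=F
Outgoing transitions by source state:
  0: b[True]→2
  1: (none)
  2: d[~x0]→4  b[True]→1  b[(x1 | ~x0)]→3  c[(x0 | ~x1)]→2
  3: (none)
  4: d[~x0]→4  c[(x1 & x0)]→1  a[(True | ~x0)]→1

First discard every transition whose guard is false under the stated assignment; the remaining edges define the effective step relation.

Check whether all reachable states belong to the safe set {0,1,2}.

Safe = {0,1,2}
R = {0,1,2}
  0: ✓
  1: ✓
  2: ✓

Answer: INVARIANT HOLDS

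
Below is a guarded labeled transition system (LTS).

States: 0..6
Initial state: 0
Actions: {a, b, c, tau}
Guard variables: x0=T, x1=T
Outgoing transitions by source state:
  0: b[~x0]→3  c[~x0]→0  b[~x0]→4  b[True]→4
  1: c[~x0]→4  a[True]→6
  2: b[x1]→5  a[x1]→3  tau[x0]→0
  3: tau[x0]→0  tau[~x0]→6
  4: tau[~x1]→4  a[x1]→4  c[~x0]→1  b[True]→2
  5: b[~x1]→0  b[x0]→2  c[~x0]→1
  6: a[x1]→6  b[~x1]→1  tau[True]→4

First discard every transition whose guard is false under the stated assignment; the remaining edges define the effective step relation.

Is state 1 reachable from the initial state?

11 transition(s) survive guard evaluation.
Layer 0: {0}
Layer 1: {4}  now seen {0,4}
Layer 2: {2}  now seen {0,2,4}
Layer 3: {3,5}  now seen {0,2,3,4,5}
Reachable = {0,2,3,4,5}

Answer: UNREACHABLE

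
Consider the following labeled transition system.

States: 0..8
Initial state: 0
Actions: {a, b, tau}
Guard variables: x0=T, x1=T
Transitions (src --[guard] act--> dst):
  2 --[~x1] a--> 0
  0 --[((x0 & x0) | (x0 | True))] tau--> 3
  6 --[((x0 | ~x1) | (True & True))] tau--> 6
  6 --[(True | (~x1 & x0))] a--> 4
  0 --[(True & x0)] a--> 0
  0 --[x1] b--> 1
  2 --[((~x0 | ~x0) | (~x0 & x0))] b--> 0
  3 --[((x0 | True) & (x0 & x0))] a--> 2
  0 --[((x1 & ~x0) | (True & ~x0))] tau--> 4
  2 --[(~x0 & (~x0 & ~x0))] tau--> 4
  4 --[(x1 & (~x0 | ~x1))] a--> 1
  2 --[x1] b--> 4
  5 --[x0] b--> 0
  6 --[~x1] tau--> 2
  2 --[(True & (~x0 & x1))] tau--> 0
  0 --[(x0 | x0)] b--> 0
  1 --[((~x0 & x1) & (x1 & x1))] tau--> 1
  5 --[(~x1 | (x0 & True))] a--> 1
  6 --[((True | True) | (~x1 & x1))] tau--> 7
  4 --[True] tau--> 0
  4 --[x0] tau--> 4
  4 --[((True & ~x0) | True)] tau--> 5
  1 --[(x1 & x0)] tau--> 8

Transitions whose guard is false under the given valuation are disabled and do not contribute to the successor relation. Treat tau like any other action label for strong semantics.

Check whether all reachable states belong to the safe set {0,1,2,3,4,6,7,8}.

Answer: INVARIANT VIOLATED at state 5

Working:
Safe = {0,1,2,3,4,6,7,8}
Reachable = {0,1,2,3,4,5,8}
  0: ✓
  1: ✓
  2: ✓
  3: ✓
  4: ✓
  5: VIOLATES
  8: ✓
witness against invariant: tau·a·b·tau → 5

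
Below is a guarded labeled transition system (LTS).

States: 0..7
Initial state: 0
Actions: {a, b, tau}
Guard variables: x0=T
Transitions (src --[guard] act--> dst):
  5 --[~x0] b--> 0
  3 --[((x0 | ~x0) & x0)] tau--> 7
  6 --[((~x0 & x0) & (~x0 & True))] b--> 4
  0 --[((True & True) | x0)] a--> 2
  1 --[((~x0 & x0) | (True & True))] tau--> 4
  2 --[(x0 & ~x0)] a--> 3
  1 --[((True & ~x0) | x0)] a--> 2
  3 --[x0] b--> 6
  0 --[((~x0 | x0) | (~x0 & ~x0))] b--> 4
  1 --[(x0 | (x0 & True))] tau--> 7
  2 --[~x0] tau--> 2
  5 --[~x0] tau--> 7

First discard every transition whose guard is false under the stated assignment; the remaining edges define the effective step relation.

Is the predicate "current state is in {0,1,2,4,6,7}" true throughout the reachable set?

Safe = {0,1,2,4,6,7}
Reachable = {0,2,4}
  0: ok
  2: ok
  4: ok

Answer: INVARIANT HOLDS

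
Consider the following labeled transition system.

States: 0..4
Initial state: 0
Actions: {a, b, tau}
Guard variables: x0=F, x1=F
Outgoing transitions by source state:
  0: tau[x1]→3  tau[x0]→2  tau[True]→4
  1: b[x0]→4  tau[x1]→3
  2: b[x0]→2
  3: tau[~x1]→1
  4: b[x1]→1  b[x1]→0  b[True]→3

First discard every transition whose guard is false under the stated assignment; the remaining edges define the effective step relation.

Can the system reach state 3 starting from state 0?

After dropping false guards: 3 live edges.
Layer 0: {0}
Layer 1: {4}  now seen {0,4}
Layer 2: {3}  now seen {0,3,4}
Layer 3: {1}  now seen {0,1,3,4}
Reachable = {0,1,3,4}
Path to 3: tau·b

Answer: REACHABLE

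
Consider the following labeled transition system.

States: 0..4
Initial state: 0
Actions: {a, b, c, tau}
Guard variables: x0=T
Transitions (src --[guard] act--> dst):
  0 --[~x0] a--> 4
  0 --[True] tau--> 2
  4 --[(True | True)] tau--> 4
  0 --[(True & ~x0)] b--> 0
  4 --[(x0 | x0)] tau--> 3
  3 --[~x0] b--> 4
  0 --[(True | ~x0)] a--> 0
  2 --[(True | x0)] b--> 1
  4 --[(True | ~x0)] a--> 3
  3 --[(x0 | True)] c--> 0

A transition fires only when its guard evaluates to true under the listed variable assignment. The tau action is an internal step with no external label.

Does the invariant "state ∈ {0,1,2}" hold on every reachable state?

Answer: INVARIANT HOLDS

Trace:
Inv-set: {0,1,2}
R = {0,1,2}
  0: safe
  1: safe
  2: safe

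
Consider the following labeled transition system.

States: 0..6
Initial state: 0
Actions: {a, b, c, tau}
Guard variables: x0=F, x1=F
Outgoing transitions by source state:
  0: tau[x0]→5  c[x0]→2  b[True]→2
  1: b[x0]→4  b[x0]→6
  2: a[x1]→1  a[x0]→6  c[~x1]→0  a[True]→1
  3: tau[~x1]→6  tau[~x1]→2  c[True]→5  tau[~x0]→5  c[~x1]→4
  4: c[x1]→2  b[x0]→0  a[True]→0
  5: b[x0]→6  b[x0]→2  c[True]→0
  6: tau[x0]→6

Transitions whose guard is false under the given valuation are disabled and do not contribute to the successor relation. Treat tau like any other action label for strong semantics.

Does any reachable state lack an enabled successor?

R = {0,1,2}
  0: b→2  [1 exit(s)]
  1: ∅  [deadlock]
  2: a→1  c→0  [2 exit(s)]
trace reaching 1: b·a

Answer: DEADLOCK at state 1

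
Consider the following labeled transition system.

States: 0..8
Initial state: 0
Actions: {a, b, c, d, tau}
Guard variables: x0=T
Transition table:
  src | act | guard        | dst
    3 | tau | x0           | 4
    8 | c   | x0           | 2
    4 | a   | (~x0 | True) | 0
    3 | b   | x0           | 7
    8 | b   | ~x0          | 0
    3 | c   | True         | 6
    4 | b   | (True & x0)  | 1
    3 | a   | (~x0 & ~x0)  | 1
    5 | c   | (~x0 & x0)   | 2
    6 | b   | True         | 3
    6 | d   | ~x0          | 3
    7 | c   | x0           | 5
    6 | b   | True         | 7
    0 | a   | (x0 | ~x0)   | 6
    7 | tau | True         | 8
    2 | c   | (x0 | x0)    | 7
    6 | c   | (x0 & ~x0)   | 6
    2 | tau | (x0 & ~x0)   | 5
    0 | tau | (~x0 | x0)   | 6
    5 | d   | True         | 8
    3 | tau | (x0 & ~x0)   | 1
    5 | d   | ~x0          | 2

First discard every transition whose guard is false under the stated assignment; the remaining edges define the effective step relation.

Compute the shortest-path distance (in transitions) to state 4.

Answer: 3

Trace:
Breadth-first toward 4:
  Layer 0: {0}
  Layer 1: {6}
  Layer 2: {3,7}
  Layer 3: {4,5,8}
depth(4)=3, e.g. a·b·tau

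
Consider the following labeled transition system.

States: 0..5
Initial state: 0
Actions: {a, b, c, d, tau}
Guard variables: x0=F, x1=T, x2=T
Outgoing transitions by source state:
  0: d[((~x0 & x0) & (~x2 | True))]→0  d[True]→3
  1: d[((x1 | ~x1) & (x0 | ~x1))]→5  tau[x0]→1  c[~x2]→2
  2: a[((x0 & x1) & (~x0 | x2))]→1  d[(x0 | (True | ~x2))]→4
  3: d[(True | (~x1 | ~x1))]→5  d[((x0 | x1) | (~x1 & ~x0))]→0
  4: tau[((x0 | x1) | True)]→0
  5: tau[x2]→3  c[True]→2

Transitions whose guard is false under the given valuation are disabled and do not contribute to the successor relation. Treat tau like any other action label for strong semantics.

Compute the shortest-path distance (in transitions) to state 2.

Answer: 3

Working:
Layered search for 2:
  Layer 0: {0}
  Layer 1: {3}
  Layer 2: {5}
  Layer 3: {2}
2 enters at depth 3; path d·d·c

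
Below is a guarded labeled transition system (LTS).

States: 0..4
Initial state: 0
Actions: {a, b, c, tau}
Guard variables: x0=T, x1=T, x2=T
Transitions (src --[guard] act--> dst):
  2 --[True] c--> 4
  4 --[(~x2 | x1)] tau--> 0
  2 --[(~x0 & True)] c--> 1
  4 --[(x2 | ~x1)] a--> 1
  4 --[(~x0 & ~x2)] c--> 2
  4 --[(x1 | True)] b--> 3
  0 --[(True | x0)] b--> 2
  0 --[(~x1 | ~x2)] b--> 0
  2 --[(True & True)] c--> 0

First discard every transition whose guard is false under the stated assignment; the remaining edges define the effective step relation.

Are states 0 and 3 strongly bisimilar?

Refine partition for ~:
  π0 = {{0,1,2,3,4}}
  π1 = {{0},{1,3},{2},{4}}
4 equivalence class(es) (converged in 2)
class of 0: {0}; class of 3: {1,3}

Answer: NOT BISIMILAR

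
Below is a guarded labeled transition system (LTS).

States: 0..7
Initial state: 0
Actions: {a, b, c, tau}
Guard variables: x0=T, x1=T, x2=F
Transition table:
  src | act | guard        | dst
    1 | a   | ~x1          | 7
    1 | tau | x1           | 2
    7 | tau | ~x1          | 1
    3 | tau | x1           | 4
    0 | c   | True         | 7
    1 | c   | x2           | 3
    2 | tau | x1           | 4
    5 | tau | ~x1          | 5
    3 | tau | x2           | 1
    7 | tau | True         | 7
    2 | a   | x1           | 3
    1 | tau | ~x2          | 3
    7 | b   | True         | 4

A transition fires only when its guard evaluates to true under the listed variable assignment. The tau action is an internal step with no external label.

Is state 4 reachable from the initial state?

Answer: REACHABLE

Analysis:
Guard filter leaves 8 enabled edge(s).
Layer 0: {0}
Layer 1: {7}  now seen {0,7}
Layer 2: {4}  now seen {0,4,7}
R = {0,4,7}
trace reaching 4: c·b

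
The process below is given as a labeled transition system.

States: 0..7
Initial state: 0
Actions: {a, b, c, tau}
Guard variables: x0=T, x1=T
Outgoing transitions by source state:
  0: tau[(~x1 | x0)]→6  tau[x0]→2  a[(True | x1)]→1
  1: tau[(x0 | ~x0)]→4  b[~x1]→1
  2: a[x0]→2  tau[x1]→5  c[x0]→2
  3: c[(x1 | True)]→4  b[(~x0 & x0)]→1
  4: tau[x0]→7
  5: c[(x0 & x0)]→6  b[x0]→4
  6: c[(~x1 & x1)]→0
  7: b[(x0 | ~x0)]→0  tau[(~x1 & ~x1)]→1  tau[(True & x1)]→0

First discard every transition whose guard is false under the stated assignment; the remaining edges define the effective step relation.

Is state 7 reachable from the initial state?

After dropping false guards: 13 live edges.
depth 0: {0}
depth 1: {1,2,6}  now seen {0,1,2,6}
depth 2: {4,5}  now seen {0,1,2,4,5,6}
depth 3: {7}  now seen {0,1,2,4,5,6,7}
R = {0,1,2,4,5,6,7}
Path to 7: a·tau·tau

Answer: REACHABLE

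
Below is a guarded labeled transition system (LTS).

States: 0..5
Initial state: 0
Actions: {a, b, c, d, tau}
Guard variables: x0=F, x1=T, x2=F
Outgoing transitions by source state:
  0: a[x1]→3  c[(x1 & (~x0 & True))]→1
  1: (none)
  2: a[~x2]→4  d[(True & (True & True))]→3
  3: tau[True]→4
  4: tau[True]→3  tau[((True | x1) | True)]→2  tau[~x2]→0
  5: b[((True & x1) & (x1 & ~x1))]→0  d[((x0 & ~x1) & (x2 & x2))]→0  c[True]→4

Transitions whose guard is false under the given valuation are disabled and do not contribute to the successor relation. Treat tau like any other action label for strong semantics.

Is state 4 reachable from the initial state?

Guard filter leaves 9 enabled edge(s).
Layer 0: {0}
Layer 1: {1,3}  total {0,1,3}
Layer 2: {4}  total {0,1,3,4}
Layer 3: {2}  total {0,1,2,3,4}
R = {0,1,2,3,4}
trace reaching 4: a·tau

Answer: REACHABLE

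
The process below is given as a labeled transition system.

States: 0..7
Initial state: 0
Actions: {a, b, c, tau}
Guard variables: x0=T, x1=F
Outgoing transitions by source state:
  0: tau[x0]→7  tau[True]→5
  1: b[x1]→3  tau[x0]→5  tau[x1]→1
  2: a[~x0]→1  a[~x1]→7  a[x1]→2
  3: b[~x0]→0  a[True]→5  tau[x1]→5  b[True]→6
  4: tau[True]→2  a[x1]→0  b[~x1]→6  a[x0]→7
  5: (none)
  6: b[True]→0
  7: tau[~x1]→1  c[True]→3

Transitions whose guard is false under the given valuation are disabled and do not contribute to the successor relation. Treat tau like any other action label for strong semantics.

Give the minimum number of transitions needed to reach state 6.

Answer: 3

Analysis:
BFS to 6:
  Layer 0: {0}
  Layer 1: {5,7}
  Layer 2: {1,3}
  Layer 3: {6}
first hit 6 at d=3 via tau·c·b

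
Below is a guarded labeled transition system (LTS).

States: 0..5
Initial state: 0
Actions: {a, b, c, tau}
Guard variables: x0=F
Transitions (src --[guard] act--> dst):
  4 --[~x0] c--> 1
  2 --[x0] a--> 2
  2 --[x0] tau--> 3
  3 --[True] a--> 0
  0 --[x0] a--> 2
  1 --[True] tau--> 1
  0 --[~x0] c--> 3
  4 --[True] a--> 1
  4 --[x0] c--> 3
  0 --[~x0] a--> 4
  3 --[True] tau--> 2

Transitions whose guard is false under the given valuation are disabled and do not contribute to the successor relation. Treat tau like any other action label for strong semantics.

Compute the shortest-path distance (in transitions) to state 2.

Answer: 2

Working:
Breadth-first toward 2:
  L0 = {0}
  L1 = {3,4}
  L2 = {1,2}
first hit 2 at d=2 via c·tau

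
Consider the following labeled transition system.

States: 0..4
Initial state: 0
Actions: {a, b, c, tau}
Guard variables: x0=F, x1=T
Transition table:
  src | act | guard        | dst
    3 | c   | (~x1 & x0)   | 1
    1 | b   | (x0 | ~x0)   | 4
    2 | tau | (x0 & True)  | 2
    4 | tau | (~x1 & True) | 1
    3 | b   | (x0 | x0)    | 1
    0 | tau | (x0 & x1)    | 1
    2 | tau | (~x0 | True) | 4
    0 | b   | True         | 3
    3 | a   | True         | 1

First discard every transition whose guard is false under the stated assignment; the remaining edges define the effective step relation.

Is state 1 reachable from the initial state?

Guard filter leaves 4 enabled edge(s).
depth 0: {0}
depth 1: {3}  now seen {0,3}
depth 2: {1}  now seen {0,1,3}
depth 3: {4}  now seen {0,1,3,4}
Reach set: {0,1,3,4}
witness 1: b·a

Answer: REACHABLE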